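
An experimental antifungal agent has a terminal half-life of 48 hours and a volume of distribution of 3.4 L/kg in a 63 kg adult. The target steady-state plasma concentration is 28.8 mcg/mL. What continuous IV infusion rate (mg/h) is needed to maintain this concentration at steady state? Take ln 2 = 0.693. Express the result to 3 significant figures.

89.1 mg/h

Vd = 3.4 L/kg × 63 kg = 214.2 L
CL = 0.693 × Vd / t½ = 0.693 × 214.2 / 48 = 3.093 L/h
Infusion rate = CL × Css = 3.093 × 28.8 = 89.08 mg/h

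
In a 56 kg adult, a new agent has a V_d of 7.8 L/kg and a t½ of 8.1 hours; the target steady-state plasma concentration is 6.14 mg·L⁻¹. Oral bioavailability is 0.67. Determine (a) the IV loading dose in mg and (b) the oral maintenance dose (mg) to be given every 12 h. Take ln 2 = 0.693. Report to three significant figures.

Vd(total) = 56 kg × 7.8 L/kg = 436.8 L
LD = Vd × C = 436.8 × 6.14 = 2682 mg
CL = 0.693 × Vd / t½ = 0.693 × 436.8 / 8.1 = 37.37 L/h
D = CL × Css × τ / F = 37.37 × 6.14 × 12 / 0.67 = 4110 mg

(a) 2680 mg; (b) 4110 mg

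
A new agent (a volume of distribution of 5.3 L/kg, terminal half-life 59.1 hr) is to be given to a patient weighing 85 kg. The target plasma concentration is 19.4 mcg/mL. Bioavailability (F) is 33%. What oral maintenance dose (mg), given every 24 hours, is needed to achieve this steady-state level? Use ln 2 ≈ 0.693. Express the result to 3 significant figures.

7450 mg

Vd = 5.3 L/kg × 85 kg = 450.5 L
CL = 0.693 × Vd / t½ = 0.693 × 450.5 / 59.1 = 5.283 L/h
D = CL × Css × τ / F = 5.283 × 19.4 × 24 / 0.33 = 7454 mg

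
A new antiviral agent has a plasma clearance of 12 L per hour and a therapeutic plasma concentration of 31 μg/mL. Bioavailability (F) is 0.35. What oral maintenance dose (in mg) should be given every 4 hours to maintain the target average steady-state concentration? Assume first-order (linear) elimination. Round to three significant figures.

D = CL × Css × τ / F = 12.00 × 31 × 4 / 0.35 = 4251 mg

4250 mg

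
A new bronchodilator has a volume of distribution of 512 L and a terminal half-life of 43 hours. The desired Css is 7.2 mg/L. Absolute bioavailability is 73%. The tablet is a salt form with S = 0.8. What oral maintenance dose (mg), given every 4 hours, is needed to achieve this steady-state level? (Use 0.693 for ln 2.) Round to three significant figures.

k = 0.693/43 = 0.01612 h⁻¹, so CL = k·Vd = 0.01612 × 512.0 = 8.253 L/h
D = CL × Css × τ / F / S = 8.253 × 7.2 × 4 / 0.73 / 0.8 = 407.0 mg

407 mg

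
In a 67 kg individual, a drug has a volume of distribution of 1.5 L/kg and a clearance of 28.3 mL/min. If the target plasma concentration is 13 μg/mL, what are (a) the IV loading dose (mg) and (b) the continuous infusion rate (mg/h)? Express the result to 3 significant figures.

(a) 1310 mg; (b) 22.1 mg/h

Vd(total) = 67 kg × 1.5 L/kg = 100.5 L
Loading: fill Vd to C_target → 100.5 L × 13 mg/L = 1307 mg
Convert clearance: 28.3 mL/min × 60 min/h ÷ 1000 mL/L = 1.698 L/h
Maintenance infusion rate = CL × Css = 1.698 × 13 = 22.07 mg/h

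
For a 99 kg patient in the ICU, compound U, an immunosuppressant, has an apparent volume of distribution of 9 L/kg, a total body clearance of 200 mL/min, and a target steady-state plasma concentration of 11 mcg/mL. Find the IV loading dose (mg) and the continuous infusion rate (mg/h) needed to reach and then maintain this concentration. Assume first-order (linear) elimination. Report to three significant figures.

Vd = 9 L/kg × 99 kg = 891.0 L
Loading: fill Vd to C_target → 891.0 L × 11 mg/L = 9801 mg
Convert clearance: 200 mL/min × 60 min/h ÷ 1000 mL/L = 12.00 L/h
Maintenance: replace elimination → rate = CL × Css = 12.00 × 11 = 132.0 mg/h

(a) 9800 mg; (b) 132 mg/h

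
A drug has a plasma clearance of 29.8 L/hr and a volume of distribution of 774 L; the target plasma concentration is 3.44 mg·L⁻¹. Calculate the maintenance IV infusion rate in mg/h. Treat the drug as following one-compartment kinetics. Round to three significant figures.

103 mg/h

Maintenance depends on clearance, not Vd — rate in must match rate out.
R₀ = 29.80 × 3.44 = 102.5 mg/h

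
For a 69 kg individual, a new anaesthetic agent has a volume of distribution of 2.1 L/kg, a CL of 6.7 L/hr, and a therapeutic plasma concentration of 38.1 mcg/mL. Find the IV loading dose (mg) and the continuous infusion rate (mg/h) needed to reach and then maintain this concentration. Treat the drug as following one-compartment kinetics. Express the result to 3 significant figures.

(a) 5520 mg; (b) 255 mg/h

Vd = 2.1 L/kg × 69 kg = 144.9 L
Loading: fill Vd to C_target → 144.9 L × 38.1 mg/L = 5521 mg
Maintenance: replace elimination → rate = CL × Css = 6.700 × 38.1 = 255.3 mg/h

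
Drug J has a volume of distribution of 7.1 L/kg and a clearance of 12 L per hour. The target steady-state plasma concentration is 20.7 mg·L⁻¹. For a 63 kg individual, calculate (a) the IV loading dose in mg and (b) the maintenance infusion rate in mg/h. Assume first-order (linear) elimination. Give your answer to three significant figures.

(a) 9260 mg; (b) 248 mg/h

Vd = 7.1 L/kg × 63 kg = 447.3 L
LD = Vd · C_target = 447.3 × 20.7 = 9259 mg
Maintenance: replace elimination → rate = CL × Css = 12.00 × 20.7 = 248.4 mg/h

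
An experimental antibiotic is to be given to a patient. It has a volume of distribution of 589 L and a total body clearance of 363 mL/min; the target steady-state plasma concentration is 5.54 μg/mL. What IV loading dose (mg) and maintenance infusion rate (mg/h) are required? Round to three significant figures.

Loading dose = Vd × C = 589.0 × 5.54 = 3263 mg
CL = 363 mL/min × 60/1000 = 21.78 L/h
Maintenance infusion rate = CL × Css = 21.78 × 5.54 = 120.7 mg/h

(a) 3260 mg; (b) 121 mg/h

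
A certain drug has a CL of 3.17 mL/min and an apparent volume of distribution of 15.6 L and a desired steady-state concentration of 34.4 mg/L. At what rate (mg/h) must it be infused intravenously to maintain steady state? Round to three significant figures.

Convert clearance: 3.17 mL/min × 60 min/h ÷ 1000 mL/L = 0.1902 L/h
At steady state, infusion rate equals elimination rate: rate in = CL × Css.
Infusion rate = CL · Css = 0.1902 L/h × 34.4 mg/L = 6.543 mg/h

6.54 mg/h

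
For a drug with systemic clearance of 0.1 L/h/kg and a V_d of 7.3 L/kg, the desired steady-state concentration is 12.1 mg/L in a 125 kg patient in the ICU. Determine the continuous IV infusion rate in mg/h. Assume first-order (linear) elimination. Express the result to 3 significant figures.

CL = 0.1 L/h/kg × 125 kg = 12.50 L/h
Rate = CL × Css = 12.50 × 12.1 = 151.3 mg/h

151 mg/h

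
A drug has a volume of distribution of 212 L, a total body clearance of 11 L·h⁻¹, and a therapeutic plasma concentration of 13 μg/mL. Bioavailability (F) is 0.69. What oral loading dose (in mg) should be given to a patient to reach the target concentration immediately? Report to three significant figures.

3990 mg

LD is governed by Vd — clearance does not enter the loading-dose calculation.
LD = Vd × C / F = 212.0 × 13.00 / 0.69 = 3994 mg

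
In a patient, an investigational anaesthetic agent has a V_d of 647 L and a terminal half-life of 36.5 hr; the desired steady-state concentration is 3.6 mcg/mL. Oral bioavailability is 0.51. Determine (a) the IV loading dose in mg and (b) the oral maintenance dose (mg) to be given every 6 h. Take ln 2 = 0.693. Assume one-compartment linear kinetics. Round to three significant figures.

LD = Vd × C = 647.0 × 3.6 = 2329 mg
CL = 0.693 × Vd / t½ = 0.693 × 647.0 / 36.5 = 12.28 L/h
D = CL × Css × τ / F = 12.28 × 3.6 × 6 / 0.51 = 520.1 mg

(a) 2330 mg; (b) 520 mg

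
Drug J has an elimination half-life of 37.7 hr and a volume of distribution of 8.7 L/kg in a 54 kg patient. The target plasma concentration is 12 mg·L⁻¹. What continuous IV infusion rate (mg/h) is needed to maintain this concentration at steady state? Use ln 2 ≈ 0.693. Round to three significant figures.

Vd = 8.7 L/kg × 54 kg = 469.8 L
CL = ln 2 · Vd / t½ = 0.693 × 469.8 / 37.7 = 8.636 L/h
Infusion rate = CL × Css = 8.636 × 12 = 103.6 mg/h

104 mg/h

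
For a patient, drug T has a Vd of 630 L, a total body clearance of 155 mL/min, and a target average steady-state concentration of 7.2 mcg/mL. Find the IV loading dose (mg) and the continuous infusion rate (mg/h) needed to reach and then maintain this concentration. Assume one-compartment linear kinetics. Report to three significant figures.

Loading: fill Vd to C_target → 630.0 L × 7.2 mg/L = 4536 mg
CL = 155 mL/min = 155 × 0.06 = 9.300 L/h
Maintenance infusion rate = CL × Css = 9.300 × 7.2 = 66.96 mg/h

(a) 4540 mg; (b) 67.0 mg/h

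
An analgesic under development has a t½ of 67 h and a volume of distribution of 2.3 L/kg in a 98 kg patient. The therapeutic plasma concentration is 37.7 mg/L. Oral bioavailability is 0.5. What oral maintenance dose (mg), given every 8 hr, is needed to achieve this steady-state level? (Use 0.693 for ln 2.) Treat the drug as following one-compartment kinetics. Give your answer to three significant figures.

1410 mg

Vd(total) = 98 kg × 2.3 L/kg = 225.4 L
CL = 0.693 × Vd / t½ = 0.693 × 225.4 / 67 = 2.331 L/h
D = CL × Css × τ / F = 2.331 × 37.7 × 8 / 0.5 = 1406 mg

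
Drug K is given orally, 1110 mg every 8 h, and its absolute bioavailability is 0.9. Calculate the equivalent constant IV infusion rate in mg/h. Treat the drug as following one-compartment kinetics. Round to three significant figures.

125 mg/h

Equivalent systemic input: infusion rate = F·D/τ.
Rate = 0.9 × 1110 / 8 = 124.9 mg/h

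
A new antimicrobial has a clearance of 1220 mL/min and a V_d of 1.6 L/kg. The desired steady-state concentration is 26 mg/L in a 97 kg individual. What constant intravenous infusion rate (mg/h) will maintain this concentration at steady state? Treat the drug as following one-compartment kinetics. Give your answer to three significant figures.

1900 mg/h

CL = 1220 mL/min = 1220 × 0.06 = 73.20 L/h
R₀ = 73.20 × 26 = 1903 mg/h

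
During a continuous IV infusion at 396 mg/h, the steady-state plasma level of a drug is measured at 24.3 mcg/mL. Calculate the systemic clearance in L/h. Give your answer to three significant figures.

At steady state, infusion rate = CL × Css, so CL = rate / Css.
CL = 396 / 24.3 = 16.30 L/h

16.3 L/h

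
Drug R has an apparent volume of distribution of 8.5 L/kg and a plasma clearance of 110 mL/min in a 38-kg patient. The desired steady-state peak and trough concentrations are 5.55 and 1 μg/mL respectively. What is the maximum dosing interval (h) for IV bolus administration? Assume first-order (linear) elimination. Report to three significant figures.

Total Vd = 8.5 × 38 = 323.0 L
CL = 110 mL/min = 110 × 0.06 = 6.600 L/h
k = CL / Vd = 6.600 / 323.0 = 0.02043 h⁻¹
Between IV bolus doses, concentration decays as C = C₀·e^(−kτ), so C_peak/C_trough = e^(kτ).
τ_max = ln(C_peak/C_trough) / k = ln(5.55/1) / 0.02043 = 1.714 / 0.02043 = 83.90 h

83.9 h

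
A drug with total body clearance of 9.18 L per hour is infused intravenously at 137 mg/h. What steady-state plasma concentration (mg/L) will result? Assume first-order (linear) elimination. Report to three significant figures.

Css = rate / CL = 137 / 9.180 = 14.92 mg/L

14.9 mg/L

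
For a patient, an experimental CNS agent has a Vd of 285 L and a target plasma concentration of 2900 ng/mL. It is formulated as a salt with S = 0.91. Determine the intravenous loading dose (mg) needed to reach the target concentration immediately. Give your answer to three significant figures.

C = 2900 ng/mL = 2.900 mg/L
LD = Vd × C / S = 285.0 × 2.900 / 0.91 = 908.2 mg

908 mg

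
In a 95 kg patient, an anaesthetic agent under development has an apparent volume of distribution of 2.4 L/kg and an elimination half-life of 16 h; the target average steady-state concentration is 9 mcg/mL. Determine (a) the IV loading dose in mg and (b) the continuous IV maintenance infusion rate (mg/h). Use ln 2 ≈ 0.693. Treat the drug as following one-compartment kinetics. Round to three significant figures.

(a) 2050 mg; (b) 88.9 mg/h

Vd = 2.4 L/kg × 95 kg = 228.0 L
LD = Vd × C = 228.0 × 9 = 2052 mg
CL = 0.693 × Vd / t½ = 0.693 × 228.0 / 16 = 9.875 L/h
Infusion rate = CL × Css = 9.875 × 9 = 88.88 mg/h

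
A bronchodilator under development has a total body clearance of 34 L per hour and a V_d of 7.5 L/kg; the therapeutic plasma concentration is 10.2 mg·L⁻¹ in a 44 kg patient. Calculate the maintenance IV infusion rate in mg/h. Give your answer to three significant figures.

347 mg/h

R₀ = 34.00 × 10.2 = 346.8 mg/h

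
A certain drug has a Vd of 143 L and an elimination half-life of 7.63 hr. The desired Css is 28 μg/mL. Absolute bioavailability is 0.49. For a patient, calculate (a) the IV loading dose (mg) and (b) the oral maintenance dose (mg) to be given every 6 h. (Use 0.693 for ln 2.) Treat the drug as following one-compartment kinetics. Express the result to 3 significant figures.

(a) 4000 mg; (b) 4450 mg

LD = Vd × C = 143.0 × 28 = 4004 mg
CL = 0.693 × Vd / t½ = 0.693 × 143.0 / 7.63 = 12.99 L/h
D = CL × Css × τ / F = 12.99 × 28 × 6 / 0.49 = 4454 mg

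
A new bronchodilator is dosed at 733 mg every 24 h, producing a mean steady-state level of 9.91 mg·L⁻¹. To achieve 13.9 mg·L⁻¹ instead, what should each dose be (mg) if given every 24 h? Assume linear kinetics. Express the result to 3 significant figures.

1030 mg

For first-order elimination, Css ∝ F·D/(CL·τ); F and CL are unchanged, so Css ∝ D/τ.
D₂ = D₁ × (Css,target / Css,current) = 733 × 13.9/9.91 = 1028 mg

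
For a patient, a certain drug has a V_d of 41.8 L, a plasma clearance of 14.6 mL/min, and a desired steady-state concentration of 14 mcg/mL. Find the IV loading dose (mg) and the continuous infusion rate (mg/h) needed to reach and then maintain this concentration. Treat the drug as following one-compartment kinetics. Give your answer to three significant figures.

(a) 585 mg; (b) 12.3 mg/h

Loading dose = Vd × C = 41.80 × 14 = 585.2 mg
CL = 14.6 mL/min = 14.6 × 0.06 = 0.8760 L/h
Maintenance infusion rate = CL × Css = 0.8760 × 14 = 12.26 mg/h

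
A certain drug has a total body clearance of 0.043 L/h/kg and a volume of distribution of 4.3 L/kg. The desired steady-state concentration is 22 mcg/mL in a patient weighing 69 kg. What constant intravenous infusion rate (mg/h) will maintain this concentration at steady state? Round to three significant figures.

CL = 0.043 L/h/kg × 69 kg = 2.967 L/h
R₀ = 2.967 × 22 = 65.27 mg/h

65.3 mg/h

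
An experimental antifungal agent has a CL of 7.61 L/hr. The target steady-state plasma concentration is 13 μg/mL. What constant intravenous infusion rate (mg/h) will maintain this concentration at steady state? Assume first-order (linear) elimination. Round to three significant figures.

R₀ = 7.610 × 13 = 98.93 mg/h

98.9 mg/h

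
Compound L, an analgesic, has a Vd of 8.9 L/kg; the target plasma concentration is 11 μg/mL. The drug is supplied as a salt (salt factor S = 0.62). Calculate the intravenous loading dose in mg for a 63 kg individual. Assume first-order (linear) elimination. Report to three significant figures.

9950 mg

Total Vd = 8.9 × 63 = 560.7 L
LD = Vd × C / S = 560.7 × 11.00 / 0.62 = 9948 mg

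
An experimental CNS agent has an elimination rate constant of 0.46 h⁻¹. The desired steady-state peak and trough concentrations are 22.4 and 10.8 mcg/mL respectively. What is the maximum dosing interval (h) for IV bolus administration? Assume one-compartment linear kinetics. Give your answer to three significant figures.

Between IV bolus doses, concentration decays as C = C₀·e^(−kτ), so C_peak/C_trough = e^(kτ).
τ_max = ln(C_peak/C_trough) / k = ln(22.4/10.8) / 0.4600 = 0.7295 / 0.4600 = 1.586 h

1.59 h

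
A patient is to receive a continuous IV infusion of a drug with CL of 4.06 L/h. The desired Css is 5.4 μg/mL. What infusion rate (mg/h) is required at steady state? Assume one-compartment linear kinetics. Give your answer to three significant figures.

At steady state, infusion rate equals elimination rate: rate in = CL × Css.
Infusion rate = CL · Css = 4.060 L/h × 5.4 mg/L = 21.92 mg/h

21.9 mg/h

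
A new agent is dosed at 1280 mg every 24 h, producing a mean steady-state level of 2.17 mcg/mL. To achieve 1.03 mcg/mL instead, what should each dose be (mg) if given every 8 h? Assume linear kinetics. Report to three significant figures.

For first-order elimination, Css ∝ F·D/(CL·τ); F and CL are unchanged, so Css ∝ D/τ.
D₂ = D₁ × (Css,target / Css,current) × (τ₂/τ₁) = 1280 × (1.03/2.17) × (8/24) = 202.5 mg

203 mg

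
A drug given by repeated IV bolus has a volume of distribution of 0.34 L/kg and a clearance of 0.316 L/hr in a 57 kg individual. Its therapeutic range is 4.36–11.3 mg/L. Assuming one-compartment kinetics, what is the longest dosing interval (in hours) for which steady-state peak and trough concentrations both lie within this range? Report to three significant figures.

58.4 h

Total Vd = 0.34 × 57 = 19.38 L
k = CL / Vd = 0.3160 / 19.38 = 0.01631 h⁻¹
Between IV bolus doses, concentration decays as C = C₀·e^(−kτ), so C_peak/C_trough = e^(kτ).
τ_max = ln(C_peak/C_trough) / k = ln(11.3/4.36) / 0.01631 = 0.9523 / 0.01631 = 58.39 h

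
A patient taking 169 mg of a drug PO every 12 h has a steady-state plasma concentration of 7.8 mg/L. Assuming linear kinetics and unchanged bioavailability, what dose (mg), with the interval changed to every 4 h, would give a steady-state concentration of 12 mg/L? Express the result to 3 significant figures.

With linear kinetics, Css is proportional to dose rate (D/τ) at fixed clearance.
D₂ = D₁ × (Css,target / Css,current) × (τ₂/τ₁) = 169 × (12/7.8) × (4/12) = 86.67 mg

86.7 mg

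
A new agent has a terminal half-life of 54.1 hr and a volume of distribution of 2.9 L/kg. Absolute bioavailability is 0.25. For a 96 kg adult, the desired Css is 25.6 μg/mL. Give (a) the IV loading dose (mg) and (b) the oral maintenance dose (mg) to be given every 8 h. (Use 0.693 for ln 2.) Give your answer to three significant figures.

(a) 7130 mg; (b) 2920 mg

Total Vd = 2.9 × 96 = 278.4 L
LD = Vd × C = 278.4 × 25.6 = 7127 mg
CL = 0.693 × Vd / t½ = 0.693 × 278.4 / 54.1 = 3.566 L/h
D = CL × Css × τ / F = 3.566 × 25.6 × 8 / 0.25 = 2921 mg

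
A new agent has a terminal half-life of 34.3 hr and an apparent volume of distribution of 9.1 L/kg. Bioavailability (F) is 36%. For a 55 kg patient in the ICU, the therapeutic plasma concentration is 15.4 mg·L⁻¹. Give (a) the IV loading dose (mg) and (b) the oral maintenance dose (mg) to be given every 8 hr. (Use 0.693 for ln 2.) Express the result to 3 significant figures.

Vd = 9.1 L/kg × 55 kg = 500.5 L
LD = Vd × C = 500.5 × 15.4 = 7708 mg
CL = 0.693 × Vd / t½ = 0.693 × 500.5 / 34.3 = 10.11 L/h
D = CL × Css × τ / F = 10.11 × 15.4 × 8 / 0.36 = 3460 mg

(a) 7710 mg; (b) 3460 mg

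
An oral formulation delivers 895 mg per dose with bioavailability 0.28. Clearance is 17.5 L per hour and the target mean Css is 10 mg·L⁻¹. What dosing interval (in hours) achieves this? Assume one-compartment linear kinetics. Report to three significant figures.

F·D/τ = CL·Css → τ = F·D / (CL·Css).
τ = 0.28 × 895 / (17.5 × 10) = 1.432 h

1.43 h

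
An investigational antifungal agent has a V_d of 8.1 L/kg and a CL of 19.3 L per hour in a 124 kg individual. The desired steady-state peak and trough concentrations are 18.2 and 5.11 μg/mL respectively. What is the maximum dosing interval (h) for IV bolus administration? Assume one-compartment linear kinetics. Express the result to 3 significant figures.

66.1 h

Total Vd = 8.1 × 124 = 1004 L
k = CL / Vd = 19.30 / 1004 = 0.01922 h⁻¹
Between IV bolus doses, concentration decays as C = C₀·e^(−kτ), so C_peak/C_trough = e^(kτ).
τ_max = ln(C_peak/C_trough) / k = ln(18.2/5.11) / 0.01922 = 1.270 / 0.01922 = 66.08 h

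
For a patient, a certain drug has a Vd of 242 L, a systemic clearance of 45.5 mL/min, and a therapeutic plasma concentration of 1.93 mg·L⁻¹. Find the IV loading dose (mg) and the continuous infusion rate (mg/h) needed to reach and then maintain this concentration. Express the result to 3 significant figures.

(a) 467 mg; (b) 5.27 mg/h

LD = Vd · C_target = 242.0 × 1.93 = 467.1 mg
CL = 45.5 mL/min = 45.5 × 0.06 = 2.730 L/h
Maintenance: replace elimination → rate = CL × Css = 2.730 × 1.93 = 5.269 mg/h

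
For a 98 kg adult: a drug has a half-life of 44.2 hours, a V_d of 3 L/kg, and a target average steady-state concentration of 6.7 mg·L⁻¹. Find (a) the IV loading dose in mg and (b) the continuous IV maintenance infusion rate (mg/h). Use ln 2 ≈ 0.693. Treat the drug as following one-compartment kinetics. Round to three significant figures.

Vd(total) = 98 kg × 3 L/kg = 294.0 L
LD = Vd × C = 294.0 × 6.7 = 1970 mg
CL = 0.693 × Vd / t½ = 0.693 × 294.0 / 44.2 = 4.610 L/h
Infusion rate = CL × Css = 4.610 × 6.7 = 30.89 mg/h

(a) 1970 mg; (b) 30.9 mg/h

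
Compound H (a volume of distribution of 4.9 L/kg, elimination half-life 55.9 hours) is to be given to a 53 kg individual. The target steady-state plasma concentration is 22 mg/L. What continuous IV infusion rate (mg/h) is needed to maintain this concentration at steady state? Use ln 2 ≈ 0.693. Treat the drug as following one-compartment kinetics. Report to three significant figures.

Vd(total) = 53 kg × 4.9 L/kg = 259.7 L
CL = 0.693 × Vd / t½ = 0.693 × 259.7 / 55.9 = 3.220 L/h
Infusion rate = CL × Css = 3.220 × 22 = 70.84 mg/h

70.8 mg/h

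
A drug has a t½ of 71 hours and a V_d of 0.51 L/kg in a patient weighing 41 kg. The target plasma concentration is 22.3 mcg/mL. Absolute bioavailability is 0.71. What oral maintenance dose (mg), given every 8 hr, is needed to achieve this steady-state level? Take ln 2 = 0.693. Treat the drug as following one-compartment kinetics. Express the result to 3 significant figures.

Total Vd = 0.51 × 41 = 20.91 L
CL = 0.693 × Vd / t½ = 0.693 × 20.91 / 71 = 0.2041 L/h
D = CL × Css × τ / F = 0.2041 × 22.3 × 8 / 0.71 = 51.28 mg

51.3 mg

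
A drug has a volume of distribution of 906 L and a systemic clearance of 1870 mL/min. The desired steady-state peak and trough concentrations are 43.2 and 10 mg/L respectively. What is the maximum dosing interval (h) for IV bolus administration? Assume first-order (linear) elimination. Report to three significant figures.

Convert clearance: 1870 mL/min × 60 min/h ÷ 1000 mL/L = 112.2 L/h
k = CL / Vd = 112.2 / 906.0 = 0.1238 h⁻¹
Between IV bolus doses, concentration decays as C = C₀·e^(−kτ), so C_peak/C_trough = e^(kτ).
τ_max = ln(C_peak/C_trough) / k = ln(43.2/10) / 0.1238 = 1.463 / 0.1238 = 11.82 h

11.8 h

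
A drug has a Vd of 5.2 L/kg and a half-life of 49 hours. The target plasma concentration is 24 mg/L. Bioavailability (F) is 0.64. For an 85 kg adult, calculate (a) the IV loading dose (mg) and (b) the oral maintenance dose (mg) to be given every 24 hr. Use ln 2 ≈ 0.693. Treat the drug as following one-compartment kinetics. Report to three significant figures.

(a) 10600 mg; (b) 5630 mg

Vd = 5.2 L/kg × 85 kg = 442.0 L
LD = Vd × C = 442.0 × 24 = 10610 mg
CL = 0.693 × Vd / t½ = 0.693 × 442.0 / 49 = 6.251 L/h
D = CL × Css × τ / F = 6.251 × 24 × 24 / 0.64 = 5626 mg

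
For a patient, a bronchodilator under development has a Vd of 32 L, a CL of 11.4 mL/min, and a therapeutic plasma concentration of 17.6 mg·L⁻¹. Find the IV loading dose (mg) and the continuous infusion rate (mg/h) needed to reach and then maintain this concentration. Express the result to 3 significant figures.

(a) 563 mg; (b) 12.0 mg/h

Loading dose = Vd × C = 32.00 × 17.6 = 563.2 mg
CL = 11.4 mL/min × 60/1000 = 0.6840 L/h
Maintenance infusion rate = CL × Css = 0.6840 × 17.6 = 12.04 mg/h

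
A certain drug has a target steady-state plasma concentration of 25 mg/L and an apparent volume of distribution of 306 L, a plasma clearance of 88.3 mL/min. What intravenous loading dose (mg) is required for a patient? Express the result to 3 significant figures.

LD = Vd × C = 306.0 × 25.00 = 7650 mg

7650 mg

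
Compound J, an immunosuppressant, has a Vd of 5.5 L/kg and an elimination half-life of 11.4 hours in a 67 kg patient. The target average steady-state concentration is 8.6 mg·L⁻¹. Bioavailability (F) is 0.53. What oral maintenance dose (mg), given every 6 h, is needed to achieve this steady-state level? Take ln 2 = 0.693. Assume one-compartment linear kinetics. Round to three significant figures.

2180 mg

Total Vd = 5.5 × 67 = 368.5 L
CL = ln 2 · Vd / t½ = 0.693 × 368.5 / 11.4 = 22.40 L/h
D = CL × Css × τ / F = 22.40 × 8.6 × 6 / 0.53 = 2181 mg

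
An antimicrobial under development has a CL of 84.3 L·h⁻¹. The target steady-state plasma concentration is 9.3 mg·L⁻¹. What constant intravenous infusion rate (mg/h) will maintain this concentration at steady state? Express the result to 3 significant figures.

784 mg/h

At steady state, infusion rate equals elimination rate: rate in = CL × Css.
Infusion rate = CL · Css = 84.30 L/h × 9.3 mg/L = 784.0 mg/h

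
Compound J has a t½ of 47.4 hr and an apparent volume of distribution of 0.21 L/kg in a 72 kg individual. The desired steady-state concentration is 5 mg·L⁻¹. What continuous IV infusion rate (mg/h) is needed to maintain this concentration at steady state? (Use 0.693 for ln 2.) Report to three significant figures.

1.11 mg/h

Vd(total) = 72 kg × 0.21 L/kg = 15.12 L
k = 0.693/47.4 = 0.01462 h⁻¹, so CL = k·Vd = 0.01462 × 15.12 = 0.2211 L/h
Infusion rate = CL × Css = 0.2211 × 5 = 1.106 mg/h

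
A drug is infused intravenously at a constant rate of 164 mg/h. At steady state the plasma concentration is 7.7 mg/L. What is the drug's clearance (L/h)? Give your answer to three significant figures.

At steady state, infusion rate = CL × Css, so CL = rate / Css.
CL = 164 / 7.7 = 21.30 L/h

21.3 L/h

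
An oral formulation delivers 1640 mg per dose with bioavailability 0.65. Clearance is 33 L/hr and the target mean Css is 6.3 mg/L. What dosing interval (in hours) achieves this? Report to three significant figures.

F·D/τ = CL·Css → τ = F·D / (CL·Css).
τ = 0.65 × 1640 / (33 × 6.3) = 5.127 h

5.13 h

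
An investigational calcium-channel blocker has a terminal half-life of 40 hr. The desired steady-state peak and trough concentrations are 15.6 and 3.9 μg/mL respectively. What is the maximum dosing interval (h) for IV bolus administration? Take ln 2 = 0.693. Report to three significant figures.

k = 0.693 / t½ = 0.693 / 40 = 0.01733 h⁻¹
Between IV bolus doses, concentration decays as C = C₀·e^(−kτ), so C_peak/C_trough = e^(kτ).
τ_max = ln(C_peak/C_trough) / k = ln(15.6/3.9) / 0.01733 = 1.386 / 0.01733 = 79.98 h

80.0 h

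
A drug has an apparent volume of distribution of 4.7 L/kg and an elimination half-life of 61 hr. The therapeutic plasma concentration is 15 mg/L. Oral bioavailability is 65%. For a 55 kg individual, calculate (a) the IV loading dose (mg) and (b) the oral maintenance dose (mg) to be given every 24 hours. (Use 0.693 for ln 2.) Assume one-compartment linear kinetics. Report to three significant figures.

Vd(total) = 55 kg × 4.7 L/kg = 258.5 L
LD = Vd × C = 258.5 × 15 = 3878 mg
CL = 0.693 × Vd / t½ = 0.693 × 258.5 / 61 = 2.937 L/h
D = CL × Css × τ / F = 2.937 × 15 × 24 / 0.65 = 1627 mg

(a) 3880 mg; (b) 1630 mg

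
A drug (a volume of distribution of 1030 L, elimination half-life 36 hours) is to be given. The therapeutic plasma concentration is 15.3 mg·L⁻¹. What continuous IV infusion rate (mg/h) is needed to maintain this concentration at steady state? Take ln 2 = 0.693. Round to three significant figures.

303 mg/h

CL = ln 2 · Vd / t½ = 0.693 × 1030 / 36 = 19.83 L/h
Infusion rate = CL × Css = 19.83 × 15.3 = 303.4 mg/h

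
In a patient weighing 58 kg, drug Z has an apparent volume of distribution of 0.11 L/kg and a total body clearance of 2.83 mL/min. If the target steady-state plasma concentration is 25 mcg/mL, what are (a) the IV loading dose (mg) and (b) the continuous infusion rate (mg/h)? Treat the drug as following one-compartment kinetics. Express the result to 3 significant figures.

(a) 160 mg; (b) 4.25 mg/h

Vd = 0.11 L/kg × 58 kg = 6.380 L
Loading: fill Vd to C_target → 6.380 L × 25 mg/L = 159.5 mg
CL = 2.83 mL/min = 2.83 × 0.06 = 0.1698 L/h
Maintenance infusion rate = CL × Css = 0.1698 × 25 = 4.245 mg/h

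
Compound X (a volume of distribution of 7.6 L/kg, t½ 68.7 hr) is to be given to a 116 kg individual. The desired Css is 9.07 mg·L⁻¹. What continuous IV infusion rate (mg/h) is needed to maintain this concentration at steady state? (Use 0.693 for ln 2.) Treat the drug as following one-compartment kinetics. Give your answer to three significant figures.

80.7 mg/h

Vd = 7.6 L/kg × 116 kg = 881.6 L
CL = 0.693 × Vd / t½ = 0.693 × 881.6 / 68.7 = 8.893 L/h
Infusion rate = CL × Css = 8.893 × 9.07 = 80.66 mg/h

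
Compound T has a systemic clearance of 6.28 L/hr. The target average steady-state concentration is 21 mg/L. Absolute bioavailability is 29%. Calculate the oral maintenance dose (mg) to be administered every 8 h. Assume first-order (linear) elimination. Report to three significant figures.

3640 mg

D = CL × Css × τ / F = 6.280 × 21 × 8 / 0.29 = 3638 mg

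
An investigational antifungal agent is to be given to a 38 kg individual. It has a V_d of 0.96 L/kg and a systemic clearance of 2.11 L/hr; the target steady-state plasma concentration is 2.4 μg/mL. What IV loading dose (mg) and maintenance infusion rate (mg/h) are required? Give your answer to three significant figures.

(a) 87.6 mg; (b) 5.06 mg/h

Vd(total) = 38 kg × 0.96 L/kg = 36.48 L
Loading dose = Vd × C = 36.48 × 2.4 = 87.55 mg
Infusion rate = 2.110 L/h × 2.4 mg/L = 5.064 mg/h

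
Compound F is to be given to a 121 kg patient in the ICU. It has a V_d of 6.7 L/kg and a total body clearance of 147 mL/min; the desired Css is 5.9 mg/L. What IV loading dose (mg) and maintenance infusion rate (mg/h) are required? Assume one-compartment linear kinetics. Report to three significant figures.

(a) 4780 mg; (b) 52.0 mg/h

Vd = 6.7 L/kg × 121 kg = 810.7 L
Loading dose = Vd × C = 810.7 × 5.9 = 4783 mg
CL = 147 mL/min = 147 × 0.06 = 8.820 L/h
Maintenance: replace elimination → rate = CL × Css = 8.820 × 5.9 = 52.04 mg/h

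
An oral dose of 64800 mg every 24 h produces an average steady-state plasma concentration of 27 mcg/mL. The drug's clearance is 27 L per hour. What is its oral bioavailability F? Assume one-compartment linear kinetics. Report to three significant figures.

F·D/τ = CL·Css at steady state → F = CL·Css·τ / D.
F = 27 × 27 × 24 / 64800 = 0.270

0.270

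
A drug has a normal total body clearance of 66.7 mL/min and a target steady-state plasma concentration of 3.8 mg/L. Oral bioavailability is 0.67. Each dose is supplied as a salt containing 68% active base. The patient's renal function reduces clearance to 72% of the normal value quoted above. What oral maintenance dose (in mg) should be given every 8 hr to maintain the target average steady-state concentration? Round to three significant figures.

CL = 66.7 mL/min × 60/1000 = 4.002 L/h
Patient clearance = 0.72 × 4.002 = 2.881 L/h
At steady state, dose per interval replaces the amount cleared in that interval: F·S·D/τ = CL·Css.
D = CL × Css × τ / F / S = 2.881 × 3.8 × 8 / 0.67 / 0.68 = 192.2 mg

192 mg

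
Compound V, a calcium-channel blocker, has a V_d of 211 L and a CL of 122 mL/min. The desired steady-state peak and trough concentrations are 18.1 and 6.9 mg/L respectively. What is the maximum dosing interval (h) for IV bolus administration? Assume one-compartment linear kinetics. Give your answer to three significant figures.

CL = 122 mL/min × 60/1000 = 7.320 L/h
k = CL / Vd = 7.320 / 211.0 = 0.03469 h⁻¹
Between IV bolus doses, concentration decays as C = C₀·e^(−kτ), so C_peak/C_trough = e^(kτ).
τ_max = ln(C_peak/C_trough) / k = ln(18.1/6.9) / 0.03469 = 0.9644 / 0.03469 = 27.80 h

27.8 h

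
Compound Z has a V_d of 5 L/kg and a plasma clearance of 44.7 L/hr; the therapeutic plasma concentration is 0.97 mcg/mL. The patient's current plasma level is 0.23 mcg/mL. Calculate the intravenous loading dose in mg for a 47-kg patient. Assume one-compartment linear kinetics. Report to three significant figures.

Vd(total) = 47 kg × 5 L/kg = 235.0 L
Concentration deficit ΔC = 0.97 − 0.23 = 0.7400 mg/L
LD = Vd × ΔC = 235.0 × 0.7400 = 173.9 mg

174 mg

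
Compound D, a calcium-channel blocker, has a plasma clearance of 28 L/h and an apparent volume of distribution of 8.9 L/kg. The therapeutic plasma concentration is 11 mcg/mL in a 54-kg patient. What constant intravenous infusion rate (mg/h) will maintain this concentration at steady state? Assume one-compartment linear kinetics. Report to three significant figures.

308 mg/h

Vd does not affect the maintenance rate; only clearance governs steady-state input.
R₀ = 28.00 × 11 = 308.0 mg/h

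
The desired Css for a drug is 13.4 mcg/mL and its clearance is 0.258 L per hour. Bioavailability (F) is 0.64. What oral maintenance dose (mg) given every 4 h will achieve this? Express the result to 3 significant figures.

21.6 mg

At steady state, dose per interval replaces the amount cleared in that interval: F·D/τ = CL·Css.
D = CL × Css × τ / F = 0.2580 × 13.4 × 4 / 0.64 = 21.61 mg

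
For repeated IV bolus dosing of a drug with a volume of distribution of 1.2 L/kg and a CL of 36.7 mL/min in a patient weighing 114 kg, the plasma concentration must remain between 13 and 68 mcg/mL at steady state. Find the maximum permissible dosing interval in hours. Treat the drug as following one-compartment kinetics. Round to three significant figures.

Total Vd = 1.2 × 114 = 136.8 L
CL = 36.7 mL/min × 60/1000 = 2.202 L/h
k = CL / Vd = 2.202 / 136.8 = 0.01610 h⁻¹
Between IV bolus doses, concentration decays as C = C₀·e^(−kτ), so C_peak/C_trough = e^(kτ).
τ_max = ln(C_peak/C_trough) / k = ln(68/13) / 0.01610 = 1.655 / 0.01610 = 102.8 h

103 h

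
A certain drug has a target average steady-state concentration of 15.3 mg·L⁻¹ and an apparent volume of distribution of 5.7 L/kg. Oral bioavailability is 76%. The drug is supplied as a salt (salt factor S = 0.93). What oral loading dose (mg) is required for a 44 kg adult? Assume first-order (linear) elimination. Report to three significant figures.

Vd = 5.7 L/kg × 44 kg = 250.8 L
LD = Vd × C / F / S = 250.8 × 15.30 / 0.76 / 0.93 = 5429 mg

5430 mg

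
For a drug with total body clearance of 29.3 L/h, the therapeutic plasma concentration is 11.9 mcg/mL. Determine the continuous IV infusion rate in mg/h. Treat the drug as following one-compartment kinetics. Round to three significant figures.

349 mg/h

At steady state, infusion rate equals elimination rate: rate in = CL × Css.
R₀ = 29.30 × 11.9 = 348.7 mg/h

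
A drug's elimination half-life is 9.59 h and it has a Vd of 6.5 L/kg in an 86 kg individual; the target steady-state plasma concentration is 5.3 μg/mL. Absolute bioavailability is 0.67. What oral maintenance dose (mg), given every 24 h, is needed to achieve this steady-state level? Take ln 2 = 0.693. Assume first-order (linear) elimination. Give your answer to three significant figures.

Vd(total) = 86 kg × 6.5 L/kg = 559.0 L
k = 0.693/9.59 = 0.07226 h⁻¹, so CL = k·Vd = 0.07226 × 559.0 = 40.39 L/h
D = CL × Css × τ / F = 40.39 × 5.3 × 24 / 0.67 = 7668 mg

7670 mg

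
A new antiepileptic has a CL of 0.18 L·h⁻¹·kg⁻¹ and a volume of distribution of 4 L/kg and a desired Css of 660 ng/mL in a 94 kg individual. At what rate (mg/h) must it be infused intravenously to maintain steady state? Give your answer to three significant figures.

CL = 0.18 L·h⁻¹·kg⁻¹ × 94 kg = 16.92 L/h
C = 660 ng/mL = 0.6600 mg/L
R₀ = 16.92 × 0.66 = 11.17 mg/h

11.2 mg/h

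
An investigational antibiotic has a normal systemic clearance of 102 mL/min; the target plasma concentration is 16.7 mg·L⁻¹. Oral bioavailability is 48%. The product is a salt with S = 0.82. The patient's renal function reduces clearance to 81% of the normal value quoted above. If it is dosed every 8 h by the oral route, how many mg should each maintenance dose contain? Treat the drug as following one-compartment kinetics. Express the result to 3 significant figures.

1680 mg

Convert clearance: 102 mL/min × 60 min/h ÷ 1000 mL/L = 6.120 L/h
Patient clearance = 0.81 × 6.120 = 4.957 L/h
D = CL × Css × τ / F / S = 4.957 × 16.7 × 8 / 0.48 / 0.82 = 1683 mg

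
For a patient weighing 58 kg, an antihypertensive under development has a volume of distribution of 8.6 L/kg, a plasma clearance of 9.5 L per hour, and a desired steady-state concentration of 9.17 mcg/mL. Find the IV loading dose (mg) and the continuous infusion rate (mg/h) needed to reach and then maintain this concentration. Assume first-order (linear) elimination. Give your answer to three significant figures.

(a) 4570 mg; (b) 87.1 mg/h

Vd = 8.6 L/kg × 58 kg = 498.8 L
Loading: fill Vd to C_target → 498.8 L × 9.17 mg/L = 4574 mg
Infusion rate = 9.500 L/h × 9.17 mg/L = 87.12 mg/h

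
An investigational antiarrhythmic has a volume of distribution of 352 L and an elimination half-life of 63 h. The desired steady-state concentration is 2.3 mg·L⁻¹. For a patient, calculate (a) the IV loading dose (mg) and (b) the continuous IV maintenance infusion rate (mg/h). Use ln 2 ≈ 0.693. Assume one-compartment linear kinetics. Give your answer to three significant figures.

LD = Vd × C = 352.0 × 2.3 = 809.6 mg
CL = 0.693 × Vd / t½ = 0.693 × 352.0 / 63 = 3.872 L/h
Infusion rate = CL × Css = 3.872 × 2.3 = 8.906 mg/h

(a) 810 mg; (b) 8.91 mg/h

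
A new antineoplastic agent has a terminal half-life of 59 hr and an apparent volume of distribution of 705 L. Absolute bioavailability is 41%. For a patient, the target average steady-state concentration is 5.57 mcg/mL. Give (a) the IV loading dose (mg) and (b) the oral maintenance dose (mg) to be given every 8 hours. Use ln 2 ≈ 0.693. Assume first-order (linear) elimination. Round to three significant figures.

(a) 3930 mg; (b) 900 mg

LD = Vd × C = 705.0 × 5.57 = 3927 mg
CL = 0.693 × Vd / t½ = 0.693 × 705.0 / 59 = 8.281 L/h
D = CL × Css × τ / F = 8.281 × 5.57 × 8 / 0.41 = 900.0 mg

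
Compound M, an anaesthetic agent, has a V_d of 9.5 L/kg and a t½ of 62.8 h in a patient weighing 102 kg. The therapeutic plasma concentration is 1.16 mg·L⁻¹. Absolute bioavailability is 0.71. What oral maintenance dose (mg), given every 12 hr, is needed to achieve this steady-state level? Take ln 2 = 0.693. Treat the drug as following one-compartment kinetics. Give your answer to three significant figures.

Total Vd = 9.5 × 102 = 969.0 L
CL = ln 2 · Vd / t½ = 0.693 × 969.0 / 62.8 = 10.69 L/h
D = CL × Css × τ / F = 10.69 × 1.16 × 12 / 0.71 = 209.6 mg

210 mg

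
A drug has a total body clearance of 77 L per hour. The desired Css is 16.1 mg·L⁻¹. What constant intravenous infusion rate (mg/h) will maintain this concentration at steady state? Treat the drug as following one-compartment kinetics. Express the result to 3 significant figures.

1240 mg/h

At steady state, infusion rate equals elimination rate: rate in = CL × Css.
R₀ = 77.00 × 16.1 = 1240 mg/h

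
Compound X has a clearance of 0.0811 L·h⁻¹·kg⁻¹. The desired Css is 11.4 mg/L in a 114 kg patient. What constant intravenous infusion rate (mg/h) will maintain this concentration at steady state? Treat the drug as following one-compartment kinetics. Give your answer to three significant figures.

105 mg/h

CL = 0.0811 L·h⁻¹·kg⁻¹ × 114 kg = 9.245 L/h
R₀ = 9.245 × 11.4 = 105.4 mg/h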